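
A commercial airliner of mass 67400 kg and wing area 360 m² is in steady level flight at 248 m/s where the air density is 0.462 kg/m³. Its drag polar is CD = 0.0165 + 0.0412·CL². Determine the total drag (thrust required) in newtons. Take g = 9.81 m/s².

D = 87900 N

In steady level flight, lift balances weight: W = mg = 67400 × 9.81 = 6.6119×10^5 N.
Dynamic pressure q = 0.5 × 0.462 × 248² = 14210 Pa.
CL = 2W/(ρv²S) = 2×6.6119×10^5/(0.462×248²×360) = 0.1293.
CD = 0.0165 + 0.0412 × 0.1293² = 0.01719.
D = q·S·CD = 14210 × 360 × 0.01719 = 87910 N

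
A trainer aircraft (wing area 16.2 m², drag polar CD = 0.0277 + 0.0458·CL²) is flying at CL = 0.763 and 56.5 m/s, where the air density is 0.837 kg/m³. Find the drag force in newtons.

CD = 0.0277 + 0.0458 × 0.763² = 0.05436
D = ½ρv²S·CD = ½ × 0.837 × 56.5² × 16.2 × 0.05436 = 1180 N

D = 1180 N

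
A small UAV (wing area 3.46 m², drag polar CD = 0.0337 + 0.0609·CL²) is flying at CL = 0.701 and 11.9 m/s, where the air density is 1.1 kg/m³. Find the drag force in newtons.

D = 17.1 N

CD = 0.0337 + 0.0609 × 0.701² = 0.06363
D = ½ρv²S·CD = ½ × 1.1 × 11.9² × 3.46 × 0.06363 = 17.1 N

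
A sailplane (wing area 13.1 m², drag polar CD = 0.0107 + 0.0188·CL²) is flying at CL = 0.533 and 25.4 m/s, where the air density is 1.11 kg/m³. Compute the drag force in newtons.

CD = 0.0107 + 0.0188 × 0.533² = 0.01604
D = ½ρv²S·CD = ½ × 1.11 × 25.4² × 13.1 × 0.01604 = 75.2 N

D = 75.2 N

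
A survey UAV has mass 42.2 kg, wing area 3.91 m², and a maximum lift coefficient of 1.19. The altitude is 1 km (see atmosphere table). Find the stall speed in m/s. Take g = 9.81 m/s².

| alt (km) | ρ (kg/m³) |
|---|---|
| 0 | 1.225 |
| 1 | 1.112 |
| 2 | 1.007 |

V_stall = 12.7 m/s

At 1 km, from the table: ρ = 1.112 kg/m³.
Stall occurs when L = W at CL,max. W = mg = 42.2 × 9.81 = 414 N.
V_stall = √(2W/(ρ·S·CL,max)) = √(2 × 414 / (1.112 × 3.91 × 1.19))
V_stall = √160 = 12.7 m/s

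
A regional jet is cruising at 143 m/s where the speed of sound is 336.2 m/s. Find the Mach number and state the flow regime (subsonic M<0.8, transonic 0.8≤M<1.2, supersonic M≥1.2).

M = 0.425 (subsonic)

M = v/a = 143 / 336.2 = 0.425
M = 0.425 → subsonic.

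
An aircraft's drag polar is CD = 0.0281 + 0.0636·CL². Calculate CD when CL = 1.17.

CD = 0.115

CD = 0.0281 + 0.0636 × 1.17² = 0.0281 + 0.08706 = 0.115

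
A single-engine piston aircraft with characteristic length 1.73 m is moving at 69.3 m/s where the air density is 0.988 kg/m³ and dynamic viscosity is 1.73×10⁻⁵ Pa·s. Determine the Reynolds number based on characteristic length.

Re = 6.85×10^6

Re = ρ·v·c/μ = 0.988 × 69.3 × 1.73 / (1.73×10⁻⁵) = 6.85×10^6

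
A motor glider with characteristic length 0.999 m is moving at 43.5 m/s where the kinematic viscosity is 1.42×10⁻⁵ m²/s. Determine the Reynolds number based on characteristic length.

Re = 3.06×10^6

Re = v·c/ν = 43.5 × 0.999 / (1.42×10⁻⁵) = 3.06×10^6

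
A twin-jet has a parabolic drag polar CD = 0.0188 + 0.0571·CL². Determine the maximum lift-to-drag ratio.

(L/D)max = 15.3

For CD = CD0 + K·CL², (L/D)max occurs at CL* = √(CD0/K) and equals 1/(2√(K·CD0)).
(L/D)max = 1/(2√(0.0571 × 0.0188)) = 1/(2 × 0.03276) = 15.3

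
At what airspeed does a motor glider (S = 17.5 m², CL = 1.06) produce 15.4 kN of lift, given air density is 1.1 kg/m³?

L = ½ρv²S·CL ⇒ v = √(2L/(ρ·S·CL))
v = √(2 × 15400 / (1.1 × 17.5 × 1.06)) = √1509 = 38.9 m/s

v = 38.9 m/s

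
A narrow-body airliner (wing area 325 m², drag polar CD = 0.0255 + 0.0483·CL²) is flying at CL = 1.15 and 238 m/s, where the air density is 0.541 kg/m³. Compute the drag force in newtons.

D = 4.45×10^5 N

CD = 0.0255 + 0.0483 × 1.15² = 0.08938
D = ½ρv²S·CD = ½ × 0.541 × 238² × 325 × 0.08938 = 4.45×10^5 N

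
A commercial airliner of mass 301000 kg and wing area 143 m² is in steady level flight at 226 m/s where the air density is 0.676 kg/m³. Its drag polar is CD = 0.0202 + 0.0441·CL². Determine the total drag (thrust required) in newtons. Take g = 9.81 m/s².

In steady level flight, lift balances weight: W = mg = 301000 × 9.81 = 2.9528×10^6 N.
Dynamic pressure q = 0.5 × 0.676 × 226² = 17260 Pa.
CL = 2W/(ρv²S) = 2×2.9528×10^6/(0.676×226²×143) = 1.196.
CD = 0.0202 + 0.0441 × 1.196² = 0.08329.
D = q·S·CD = 17260 × 143 × 0.08329 = 2.056×10^5 N

D = 2.06×10^5 N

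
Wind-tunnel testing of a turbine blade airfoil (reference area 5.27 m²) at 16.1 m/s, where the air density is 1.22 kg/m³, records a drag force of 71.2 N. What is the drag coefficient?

CD = 0.0854

From D = ½ρv²S·CD, rearranging gives CD = 2D/(ρv²S).
CD = 2 × 71.2 / (1.22 × 16.1² × 5.27) = 0.0854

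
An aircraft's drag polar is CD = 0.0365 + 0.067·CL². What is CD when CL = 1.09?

CD = 0.0365 + 0.067 × 1.09² = 0.0365 + 0.0796 = 0.116

CD = 0.116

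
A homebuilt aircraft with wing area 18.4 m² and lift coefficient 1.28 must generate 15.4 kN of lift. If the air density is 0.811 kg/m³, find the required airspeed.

v = 40.2 m/s

L = ½ρv²S·CL ⇒ v = √(2L/(ρ·S·CL))
v = √(2 × 15400 / (0.811 × 18.4 × 1.28)) = √1613 = 40.2 m/s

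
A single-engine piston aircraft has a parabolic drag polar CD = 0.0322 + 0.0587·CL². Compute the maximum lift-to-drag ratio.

(L/D)max = 11.5

For CD = CD0 + K·CL², (L/D)max occurs at CL* = √(CD0/K) and equals 1/(2√(K·CD0)).
(L/D)max = 1/(2√(0.0587 × 0.0322)) = 1/(2 × 0.04348) = 11.5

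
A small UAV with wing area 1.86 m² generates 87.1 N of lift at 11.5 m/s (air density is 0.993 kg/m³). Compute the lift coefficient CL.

CL = 0.713

From L = ½ρv²S·CL, rearranging gives CL = 2L/(ρv²S).
CL = 2 × 87.1 / (0.993 × 11.5² × 1.86) = 0.713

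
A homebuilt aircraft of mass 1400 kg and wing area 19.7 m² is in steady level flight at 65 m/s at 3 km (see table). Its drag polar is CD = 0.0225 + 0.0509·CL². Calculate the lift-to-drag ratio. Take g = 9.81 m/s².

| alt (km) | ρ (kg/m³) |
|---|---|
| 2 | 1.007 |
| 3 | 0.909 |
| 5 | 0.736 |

L/D = 12.4

At 3 km, from the table: ρ = 0.909 kg/m³.
Weight W = mg = 1400 × 9.81 = 13734 N; in level flight L = W.
q = ½ρv² = ½ × 0.909 × 65² = 1920 Pa.
Required CL = L/(qS) = 13734/(1920·19.7) = 0.3631.
CD = 0.0225 + 0.0509 × 0.3631² = 0.02921.
L/D = CL/CD = 0.3631 / 0.02921 = 12.4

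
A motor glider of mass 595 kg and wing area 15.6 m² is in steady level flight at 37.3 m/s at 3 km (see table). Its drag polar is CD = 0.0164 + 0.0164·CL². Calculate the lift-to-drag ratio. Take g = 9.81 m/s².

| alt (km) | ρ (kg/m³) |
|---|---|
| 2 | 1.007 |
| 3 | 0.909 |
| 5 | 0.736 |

At 3 km, from the table: ρ = 0.909 kg/m³.
Weight W = mg = 595 × 9.81 = 5837 N; in level flight L = W.
Dynamic pressure q = 0.5 × 0.909 × 37.3² = 632.3 Pa.
Required CL = L/(qS) = 5837/(632.3·15.6) = 0.5917.
CD = 0.0164 + 0.0164 × 0.5917² = 0.02214.
L/D = CL/CD = 0.5917 / 0.02214 = 26.7

L/D = 26.7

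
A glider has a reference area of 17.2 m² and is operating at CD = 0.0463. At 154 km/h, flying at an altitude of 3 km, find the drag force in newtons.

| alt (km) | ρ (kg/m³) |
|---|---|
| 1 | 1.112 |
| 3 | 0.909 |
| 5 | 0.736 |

At 3 km, from the table: ρ = 0.909 kg/m³.
Convert speed: v = 154 km/h ÷ 3.6 = 42.78 m/s.
D = ½ρv²S·CD = ½ × 0.909 × 42.78² × 17.2 × 0.0463 = 662 N

D = 662 N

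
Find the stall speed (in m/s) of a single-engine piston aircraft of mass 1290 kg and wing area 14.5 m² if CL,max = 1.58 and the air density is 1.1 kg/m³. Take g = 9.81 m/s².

Weight W = mg = 1290 × 9.81 = 12650 N.
V_stall = √(2W/(ρ·S·CL,max)) = √(2 × 12650 / (1.1 × 14.5 × 1.58))
V_stall = √1004 = 31.7 m/s

V_stall = 31.7 m/s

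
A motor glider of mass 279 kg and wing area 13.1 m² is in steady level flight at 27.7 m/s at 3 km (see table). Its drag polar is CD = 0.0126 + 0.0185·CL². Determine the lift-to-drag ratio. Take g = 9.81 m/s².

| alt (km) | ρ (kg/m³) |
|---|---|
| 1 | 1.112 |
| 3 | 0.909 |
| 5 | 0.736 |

At 3 km, from the table: ρ = 0.909 kg/m³.
Weight W = mg = 279 × 9.81 = 2737 N; in level flight L = W.
q = ½ρv² = ½ × 0.909 × 27.7² = 348.7 Pa.
Required CL = L/(qS) = 2737/(348.7·13.1) = 0.5991.
CD = 0.0126 + 0.0185 × 0.5991² = 0.01924.
L/D = CL/CD = 0.5991 / 0.01924 = 31.1

L/D = 31.1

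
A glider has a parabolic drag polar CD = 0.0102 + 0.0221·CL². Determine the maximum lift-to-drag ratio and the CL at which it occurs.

(L/D)max = 33.3, at CL = 0.679

For CD = CD0 + K·CL², (L/D)max occurs at CL* = √(CD0/K) and equals 1/(2√(K·CD0)).
(L/D)max = 1/(2√(0.0221 × 0.0102)) = 1/(2 × 0.01501) = 33.3
CL* = √(0.0102/0.0221) = 0.679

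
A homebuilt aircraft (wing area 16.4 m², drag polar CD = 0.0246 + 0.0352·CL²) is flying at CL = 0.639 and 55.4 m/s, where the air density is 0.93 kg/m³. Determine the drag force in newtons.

CD = 0.0246 + 0.0352 × 0.639² = 0.03897
D = ½ρv²S·CD = ½ × 0.93 × 55.4² × 16.4 × 0.03897 = 912 N

D = 912 N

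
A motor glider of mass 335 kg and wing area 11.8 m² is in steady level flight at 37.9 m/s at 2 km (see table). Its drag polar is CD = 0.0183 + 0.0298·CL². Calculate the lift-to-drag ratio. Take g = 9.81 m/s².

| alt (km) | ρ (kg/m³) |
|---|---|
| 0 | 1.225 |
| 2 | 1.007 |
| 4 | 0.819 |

At 2 km, from the table: ρ = 1.007 kg/m³.
Level flight ⇒ L = W = m·g = 335 × 9.81 = 3286.4 N.
Dynamic pressure q = 0.5 × 1.007 × 37.9² = 723.2 Pa.
CL = W/(q·S) = 3286.4 / (723.2 × 11.8) = 0.3851.
CD = 0.0183 + 0.0298 × 0.3851² = 0.02272.
L/D = CL/CD = 0.3851 / 0.02272 = 16.9

L/D = 16.9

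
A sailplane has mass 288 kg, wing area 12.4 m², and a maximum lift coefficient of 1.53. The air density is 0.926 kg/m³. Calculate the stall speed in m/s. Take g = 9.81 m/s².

Weight W = mg = 288 × 9.81 = 2825 N.
From L = ½ρV²S·CL,max = W: V_stall = √(2W/(ρSCL,max)) = √(2·2825/(0.926·12.4·1.53))
V_stall = √321.6 = 17.9 m/s

V_stall = 17.9 m/s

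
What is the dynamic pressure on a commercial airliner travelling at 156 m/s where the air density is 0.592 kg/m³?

q = 7200 Pa

q = ½ρv² = ½ × 0.592 × 156² = 7200 Pa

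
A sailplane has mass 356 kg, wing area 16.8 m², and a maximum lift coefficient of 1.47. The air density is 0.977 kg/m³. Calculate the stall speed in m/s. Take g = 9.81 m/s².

Weight W = mg = 356 × 9.81 = 3492 N.
V_stall = √(2W/(ρ·S·CL,max)) = √(2 × 3492 / (0.977 × 16.8 × 1.47))
V_stall = √289.5 = 17 m/s

V_stall = 17 m/s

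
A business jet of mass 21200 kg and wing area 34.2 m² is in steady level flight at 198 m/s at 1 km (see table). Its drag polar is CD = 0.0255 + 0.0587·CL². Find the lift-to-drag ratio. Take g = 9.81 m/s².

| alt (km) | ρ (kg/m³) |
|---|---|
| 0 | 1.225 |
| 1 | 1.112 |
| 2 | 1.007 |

At 1 km, from the table: ρ = 1.112 kg/m³.
Weight W = mg = 21200 × 9.81 = 2.0797×10^5 N; in level flight L = W.
Dynamic pressure q = 0.5 × 1.112 × 198² = 21800 Pa.
CL = 2W/(ρv²S) = 2×2.0797×10^5/(1.112×198²×34.2) = 0.279.
CD = 0.0255 + 0.0587 × 0.279² = 0.03007.
L/D = CL/CD = 0.279 / 0.03007 = 9.28

L/D = 9.28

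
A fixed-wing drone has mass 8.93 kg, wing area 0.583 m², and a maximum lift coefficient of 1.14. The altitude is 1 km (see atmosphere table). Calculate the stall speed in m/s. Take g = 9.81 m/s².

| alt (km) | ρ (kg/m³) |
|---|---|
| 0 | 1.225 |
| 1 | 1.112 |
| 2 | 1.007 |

V_stall = 15.4 m/s

At 1 km, from the table: ρ = 1.112 kg/m³.
Weight W = mg = 8.93 × 9.81 = 87.6 N.
From L = ½ρV²S·CL,max = W: V_stall = √(2W/(ρSCL,max)) = √(2·87.6/(1.112·0.583·1.14))
V_stall = √237.1 = 15.4 m/s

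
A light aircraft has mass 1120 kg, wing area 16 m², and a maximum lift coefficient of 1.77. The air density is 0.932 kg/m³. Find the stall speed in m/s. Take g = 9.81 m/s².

V_stall = 28.9 m/s

Weight W = mg = 1120 × 9.81 = 10990 N.
V_stall = √(2W/(ρ·S·CL,max)) = √(2 × 10990 / (0.932 × 16 × 1.77))
V_stall = √832.5 = 28.9 m/s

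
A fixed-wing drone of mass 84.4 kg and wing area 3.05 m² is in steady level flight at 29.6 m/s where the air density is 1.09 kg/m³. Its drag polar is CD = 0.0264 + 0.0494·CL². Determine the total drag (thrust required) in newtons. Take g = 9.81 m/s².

D = 61.7 N

In steady level flight, lift balances weight: W = mg = 84.4 × 9.81 = 827.96 N.
Dynamic pressure q = 0.5 × 1.09 × 29.6² = 477.5 Pa.
Required CL = L/(qS) = 827.96/(477.5·3.05) = 0.5685.
CD = 0.0264 + 0.0494 × 0.5685² = 0.04237.
D = q·S·CD = 477.5 × 3.05 × 0.04237 = 61.7 N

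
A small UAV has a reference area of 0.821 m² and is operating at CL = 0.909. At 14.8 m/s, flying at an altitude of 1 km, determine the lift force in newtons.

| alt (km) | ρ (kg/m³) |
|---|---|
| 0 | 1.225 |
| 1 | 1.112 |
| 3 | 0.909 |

At 1 km, from the table: ρ = 1.112 kg/m³.
Dynamic pressure q = ½ρv² = ½ × 1.112 × 14.8² = 121.8 Pa.
L = q·S·CL = 121.8 × 0.821 × 0.909 = 90.9 N

L = 90.9 N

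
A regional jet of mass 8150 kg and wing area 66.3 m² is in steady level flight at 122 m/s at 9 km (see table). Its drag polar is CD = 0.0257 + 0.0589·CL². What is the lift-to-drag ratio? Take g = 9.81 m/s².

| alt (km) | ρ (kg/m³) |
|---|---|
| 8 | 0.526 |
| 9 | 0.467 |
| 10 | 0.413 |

L/D = 10.6

At 9 km, from the table: ρ = 0.467 kg/m³.
In steady level flight, lift balances weight: W = mg = 8150 × 9.81 = 79952 N.
Dynamic pressure q = 0.5 × 0.467 × 122² = 3475 Pa.
CL = 2W/(ρv²S) = 2×79952/(0.467×122²×66.3) = 0.347.
CD = 0.0257 + 0.0589 × 0.347² = 0.03279.
L/D = CL/CD = 0.347 / 0.03279 = 10.6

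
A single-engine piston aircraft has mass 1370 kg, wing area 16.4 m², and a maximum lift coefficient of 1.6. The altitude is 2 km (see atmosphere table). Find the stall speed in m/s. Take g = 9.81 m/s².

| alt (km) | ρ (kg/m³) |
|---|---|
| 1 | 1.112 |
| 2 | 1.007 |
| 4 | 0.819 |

At 2 km, from the table: ρ = 1.007 kg/m³.
Weight W = mg = 1370 × 9.81 = 13440 N.
V_stall = √(2W/(ρ·S·CL,max)) = √(2 × 13440 / (1.007 × 16.4 × 1.6))
V_stall = √1017 = 31.9 m/s

V_stall = 31.9 m/s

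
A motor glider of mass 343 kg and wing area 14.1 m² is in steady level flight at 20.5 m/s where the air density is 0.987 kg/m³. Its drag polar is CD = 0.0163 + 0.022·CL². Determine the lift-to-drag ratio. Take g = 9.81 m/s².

Weight W = mg = 343 × 9.81 = 3364.8 N; in level flight L = W.
Dynamic pressure q = 0.5 × 0.987 × 20.5² = 207.4 Pa.
CL = 2W/(ρv²S) = 2×3364.8/(0.987×20.5²×14.1) = 1.151.
CD = 0.0163 + 0.022 × 1.151² = 0.04543.
L/D = CL/CD = 1.151 / 0.04543 = 25.3

L/D = 25.3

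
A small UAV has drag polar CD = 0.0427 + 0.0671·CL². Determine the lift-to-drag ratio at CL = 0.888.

L/D = 9.29

CD = 0.0427 + 0.0671 × 0.888² = 0.09561
L/D = CL/CD = 0.888 / 0.09561 = 9.29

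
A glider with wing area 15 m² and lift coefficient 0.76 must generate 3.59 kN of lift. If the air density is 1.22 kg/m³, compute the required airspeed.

v = 22.7 m/s

L = ½ρv²S·CL ⇒ v = √(2L/(ρ·S·CL))
v = √(2 × 3590 / (1.22 × 15 × 0.76)) = √516.2 = 22.7 m/s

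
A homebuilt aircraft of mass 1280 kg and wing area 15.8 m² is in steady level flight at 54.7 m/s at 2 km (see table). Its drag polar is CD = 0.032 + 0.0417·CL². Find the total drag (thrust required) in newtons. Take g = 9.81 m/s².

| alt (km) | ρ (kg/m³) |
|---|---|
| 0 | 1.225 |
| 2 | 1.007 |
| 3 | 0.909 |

D = 1040 N

At 2 km, from the table: ρ = 1.007 kg/m³.
Level flight ⇒ L = W = m·g = 1280 × 9.81 = 12557 N.
Dynamic pressure q = 0.5 × 1.007 × 54.7² = 1507 Pa.
Required CL = L/(qS) = 12557/(1507·15.8) = 0.5275.
CD = 0.032 + 0.0417 × 0.5275² = 0.0436.
D = q·S·CD = 1507 × 15.8 × 0.0436 = 1038 N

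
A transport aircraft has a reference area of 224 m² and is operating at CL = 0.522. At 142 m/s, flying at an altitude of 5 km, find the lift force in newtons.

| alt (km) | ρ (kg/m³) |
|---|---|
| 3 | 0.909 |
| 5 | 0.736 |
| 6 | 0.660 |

At 5 km, from the table: ρ = 0.736 kg/m³.
L = ½ρv²S·CL = ½ × 0.736 × 142² × 224 × 0.522 = 8.68×10^5 N ≈ 868 kN

L = 8.68×10^5 N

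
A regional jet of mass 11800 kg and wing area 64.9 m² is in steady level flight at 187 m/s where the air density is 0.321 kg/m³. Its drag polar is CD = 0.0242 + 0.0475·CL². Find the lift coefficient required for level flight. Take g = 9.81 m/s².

CL = 0.318

Level flight ⇒ L = W = m·g = 11800 × 9.81 = 1.1576×10^5 N.
Dynamic pressure q = 0.5 × 0.321 × 187² = 5613 Pa.
CL = W/(q·S) = 1.1576×10^5 / (5613 × 64.9) = 0.3178.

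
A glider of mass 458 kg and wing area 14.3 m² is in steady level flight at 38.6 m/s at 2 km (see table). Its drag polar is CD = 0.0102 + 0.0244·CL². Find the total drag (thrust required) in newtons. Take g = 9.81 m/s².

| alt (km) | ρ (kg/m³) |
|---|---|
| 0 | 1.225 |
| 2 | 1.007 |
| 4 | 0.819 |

D = 155 N

At 2 km, from the table: ρ = 1.007 kg/m³.
In steady level flight, lift balances weight: W = mg = 458 × 9.81 = 4493 N.
q = ½ρv² = ½ × 1.007 × 38.6² = 750.2 Pa.
CL = W/(q·S) = 4493 / (750.2 × 14.3) = 0.4188.
CD = 0.0102 + 0.0244 × 0.4188² = 0.01448.
D = q·S·CD = 750.2 × 14.3 × 0.01448 = 155.3 N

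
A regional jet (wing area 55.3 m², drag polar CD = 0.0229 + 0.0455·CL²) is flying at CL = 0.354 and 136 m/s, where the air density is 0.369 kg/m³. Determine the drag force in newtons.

D = 5400 N

CD = 0.0229 + 0.0455 × 0.354² = 0.0286
D = ½ρv²S·CD = ½ × 0.369 × 136² × 55.3 × 0.0286 = 5400 N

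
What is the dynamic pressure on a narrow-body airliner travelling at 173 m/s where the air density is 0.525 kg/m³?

q = 7860 Pa

q = ½ρv² = ½ × 0.525 × 173² = 7860 Pa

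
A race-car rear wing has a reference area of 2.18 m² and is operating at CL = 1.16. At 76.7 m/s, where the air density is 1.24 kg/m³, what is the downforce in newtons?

L = 9220 N

Dynamic pressure q = ½ρv² = ½ × 1.24 × 76.7² = 3647 Pa.
L = q·S·CL = 3647 × 2.18 × 1.16 = 9220 N ≈ 9.22 kN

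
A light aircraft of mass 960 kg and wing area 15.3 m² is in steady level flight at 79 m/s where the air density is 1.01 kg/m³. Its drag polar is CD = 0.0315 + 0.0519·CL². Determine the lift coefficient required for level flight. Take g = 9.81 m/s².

CL = 0.195

Weight W = mg = 960 × 9.81 = 9417.6 N; in level flight L = W.
q = ½ρv² = ½ × 1.01 × 79² = 3152 Pa.
Required CL = L/(qS) = 9417.6/(3152·15.3) = 0.1953.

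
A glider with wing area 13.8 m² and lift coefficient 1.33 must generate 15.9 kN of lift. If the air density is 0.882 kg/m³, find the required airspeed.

L = ½ρv²S·CL ⇒ v = √(2L/(ρ·S·CL))
v = √(2 × 15900 / (0.882 × 13.8 × 1.33)) = √1964 = 44.3 m/s

v = 44.3 m/s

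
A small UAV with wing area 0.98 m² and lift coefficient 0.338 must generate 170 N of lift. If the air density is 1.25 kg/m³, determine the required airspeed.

v = 28.7 m/s

L = ½ρv²S·CL ⇒ v = √(2L/(ρ·S·CL))
v = √(2 × 170 / (1.25 × 0.98 × 0.338)) = √821.2 = 28.7 m/s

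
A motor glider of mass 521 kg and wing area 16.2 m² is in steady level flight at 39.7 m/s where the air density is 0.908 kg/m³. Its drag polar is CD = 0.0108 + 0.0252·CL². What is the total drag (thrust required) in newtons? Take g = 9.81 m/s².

In steady level flight, lift balances weight: W = mg = 521 × 9.81 = 5111 N.
q = ½ρv² = ½ × 0.908 × 39.7² = 715.5 Pa.
CL = W/(q·S) = 5111 / (715.5 × 16.2) = 0.4409.
CD = 0.0108 + 0.0252 × 0.4409² = 0.0157.
D = q·S·CD = 715.5 × 16.2 × 0.0157 = 182 N

D = 182 N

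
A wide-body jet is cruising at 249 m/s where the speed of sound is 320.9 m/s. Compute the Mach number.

M = 0.776

M = v/a = 249 / 320.9 = 0.776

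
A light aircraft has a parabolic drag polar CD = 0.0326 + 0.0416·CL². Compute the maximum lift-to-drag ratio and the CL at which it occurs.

(L/D)max = 13.6, at CL = 0.885

For CD = CD0 + K·CL², (L/D)max occurs at CL* = √(CD0/K) and equals 1/(2√(K·CD0)).
(L/D)max = 1/(2√(0.0416 × 0.0326)) = 1/(2 × 0.03683) = 13.6
CL* = √(0.0326/0.0416) = 0.885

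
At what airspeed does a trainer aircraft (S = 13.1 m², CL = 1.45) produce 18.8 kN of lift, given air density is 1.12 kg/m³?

L = ½ρv²S·CL ⇒ v = √(2L/(ρ·S·CL))
v = √(2 × 18800 / (1.12 × 13.1 × 1.45)) = √1767 = 42 m/s

v = 42 m/s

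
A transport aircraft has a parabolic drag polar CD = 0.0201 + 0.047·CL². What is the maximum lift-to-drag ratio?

(L/D)max = 16.3

For CD = CD0 + K·CL², (L/D)max occurs at CL* = √(CD0/K) and equals 1/(2√(K·CD0)).
(L/D)max = 1/(2√(0.047 × 0.0201)) = 1/(2 × 0.03074) = 16.3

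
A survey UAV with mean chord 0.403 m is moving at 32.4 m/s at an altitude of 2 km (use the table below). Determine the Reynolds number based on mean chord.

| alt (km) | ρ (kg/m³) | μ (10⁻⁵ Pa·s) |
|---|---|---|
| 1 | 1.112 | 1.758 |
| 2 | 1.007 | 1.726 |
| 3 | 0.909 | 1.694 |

Re = 7.62×10^5

At 2 km, from the table: ρ = 1.007 kg/m³, μ = 1.726×10⁻⁵ Pa·s.
Re = ρ·v·c/μ = 1.007 × 32.4 × 0.403 / (1.726×10⁻⁵) = 7.62×10^5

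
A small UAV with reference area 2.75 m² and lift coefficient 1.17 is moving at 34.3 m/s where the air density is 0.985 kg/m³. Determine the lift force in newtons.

L = 1860 N

L = ½ρv²S·CL = ½ × 0.985 × 34.3² × 2.75 × 1.17 = 1860 N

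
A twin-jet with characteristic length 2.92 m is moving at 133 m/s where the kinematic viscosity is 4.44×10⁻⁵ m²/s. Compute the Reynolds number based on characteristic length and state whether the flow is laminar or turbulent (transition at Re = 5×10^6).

Re = 8.75×10^6 (turbulent)

Re = v·c/ν = 133 × 2.92 / (4.44×10⁻⁵) = 8.75×10^6
Since 8.75×10^6 > 5×10^6, the flow is turbulent.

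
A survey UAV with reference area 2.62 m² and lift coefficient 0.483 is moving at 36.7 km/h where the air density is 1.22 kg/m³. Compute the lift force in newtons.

L = 80.2 N

Convert speed: v = 36.7 km/h ÷ 3.6 = 10.19 m/s.
Dynamic pressure q = ½ρv² = ½ × 1.22 × 10.19² = 63.4 Pa.
L = q·S·CL = 63.4 × 2.62 × 0.483 = 80.2 N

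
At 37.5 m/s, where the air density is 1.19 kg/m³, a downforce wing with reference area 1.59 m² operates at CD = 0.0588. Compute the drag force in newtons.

D = 78.2 N

D = ½ρv²S·CD = ½ × 1.19 × 37.5² × 1.59 × 0.0588 = 78.2 N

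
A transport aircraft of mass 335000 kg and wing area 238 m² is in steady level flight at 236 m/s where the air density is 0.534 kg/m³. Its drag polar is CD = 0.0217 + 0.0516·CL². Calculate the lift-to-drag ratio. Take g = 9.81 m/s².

Level flight ⇒ L = W = m·g = 335000 × 9.81 = 3.2864×10^6 N.
Dynamic pressure q = 0.5 × 0.534 × 236² = 14870 Pa.
Required CL = L/(qS) = 3.2864×10^6/(14870·238) = 0.9285.
CD = 0.0217 + 0.0516 × 0.9285² = 0.06619.
L/D = CL/CD = 0.9285 / 0.06619 = 14

L/D = 14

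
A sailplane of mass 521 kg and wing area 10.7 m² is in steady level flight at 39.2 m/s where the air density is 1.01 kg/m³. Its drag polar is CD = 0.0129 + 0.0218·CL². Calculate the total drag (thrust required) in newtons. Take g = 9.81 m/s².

D = 176 N

Level flight ⇒ L = W = m·g = 521 × 9.81 = 5111 N.
Dynamic pressure q = 0.5 × 1.01 × 39.2² = 776 Pa.
CL = W/(q·S) = 5111 / (776 × 10.7) = 0.6155.
CD = 0.0129 + 0.0218 × 0.6155² = 0.02116.
D = q·S·CD = 776 × 10.7 × 0.02116 = 175.7 N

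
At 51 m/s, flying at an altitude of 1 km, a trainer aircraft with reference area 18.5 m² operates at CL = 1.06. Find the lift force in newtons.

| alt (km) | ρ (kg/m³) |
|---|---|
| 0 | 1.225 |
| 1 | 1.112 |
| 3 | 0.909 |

L = 28400 N

At 1 km, from the table: ρ = 1.112 kg/m³.
L = ½ρv²S·CL = ½ × 1.112 × 51² × 18.5 × 1.06 = 28400 N ≈ 28.4 kN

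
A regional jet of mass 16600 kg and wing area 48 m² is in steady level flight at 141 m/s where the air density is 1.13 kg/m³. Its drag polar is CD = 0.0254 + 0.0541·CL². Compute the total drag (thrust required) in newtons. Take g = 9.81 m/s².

D = 16400 N

Weight W = mg = 16600 × 9.81 = 1.6285×10^5 N; in level flight L = W.
Dynamic pressure q = 0.5 × 1.13 × 141² = 11230 Pa.
CL = 2W/(ρv²S) = 2×1.6285×10^5/(1.13×141²×48) = 0.302.
CD = 0.0254 + 0.0541 × 0.302² = 0.03034.
D = q·S·CD = 11230 × 48 × 0.03034 = 16360 N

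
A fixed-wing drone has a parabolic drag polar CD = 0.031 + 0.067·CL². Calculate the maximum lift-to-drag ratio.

(L/D)max = 11

For CD = CD0 + K·CL², (L/D)max occurs at CL* = √(CD0/K) and equals 1/(2√(K·CD0)).
(L/D)max = 1/(2√(0.067 × 0.031)) = 1/(2 × 0.04557) = 11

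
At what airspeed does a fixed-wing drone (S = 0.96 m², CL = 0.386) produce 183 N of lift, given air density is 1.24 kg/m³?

v = 28.2 m/s

L = ½ρv²S·CL ⇒ v = √(2L/(ρ·S·CL))
v = √(2 × 183 / (1.24 × 0.96 × 0.386)) = √796.5 = 28.2 m/s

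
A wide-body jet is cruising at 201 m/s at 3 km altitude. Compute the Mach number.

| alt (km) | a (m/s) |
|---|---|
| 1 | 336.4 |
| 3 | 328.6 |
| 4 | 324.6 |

M = 0.612

At 3 km, from the table: a = 328.6 m/s.
M = v/a = 201 / 328.6 = 0.612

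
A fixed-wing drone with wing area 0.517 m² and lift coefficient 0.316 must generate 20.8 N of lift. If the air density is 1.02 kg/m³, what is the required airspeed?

L = ½ρv²S·CL ⇒ v = √(2L/(ρ·S·CL))
v = √(2 × 20.8 / (1.02 × 0.517 × 0.316)) = √249.6 = 15.8 m/s

v = 15.8 m/s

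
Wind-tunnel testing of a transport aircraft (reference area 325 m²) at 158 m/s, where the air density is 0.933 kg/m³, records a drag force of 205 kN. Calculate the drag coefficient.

CD = 0.0542

From D = ½ρv²S·CD, rearranging gives CD = 2D/(ρv²S).
CD = 2 × 2.05×10^5 / (0.933 × 158² × 325) = 0.0542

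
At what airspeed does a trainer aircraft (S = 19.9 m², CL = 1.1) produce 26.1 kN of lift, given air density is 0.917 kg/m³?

v = 51 m/s

L = ½ρv²S·CL ⇒ v = √(2L/(ρ·S·CL))
v = √(2 × 26100 / (0.917 × 19.9 × 1.1)) = √2600 = 51 m/s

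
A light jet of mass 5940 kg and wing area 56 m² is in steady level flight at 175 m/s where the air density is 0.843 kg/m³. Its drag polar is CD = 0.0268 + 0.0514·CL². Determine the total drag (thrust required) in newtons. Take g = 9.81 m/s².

D = 19600 N

Level flight ⇒ L = W = m·g = 5940 × 9.81 = 58271 N.
Dynamic pressure q = 0.5 × 0.843 × 175² = 12910 Pa.
Required CL = L/(qS) = 58271/(12910·56) = 0.08061.
CD = 0.0268 + 0.0514 × 0.08061² = 0.02713.
D = q·S·CD = 12910 × 56 × 0.02713 = 19610 N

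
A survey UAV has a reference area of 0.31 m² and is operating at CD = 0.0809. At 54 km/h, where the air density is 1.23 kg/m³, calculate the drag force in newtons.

D = 3.47 N

Convert speed: v = 54 km/h ÷ 3.6 = 15 m/s.
Dynamic pressure q = ½ρv² = ½ × 1.23 × 15² = 138.4 Pa.
D = q·S·CD = 138.4 × 0.31 × 0.0809 = 3.47 N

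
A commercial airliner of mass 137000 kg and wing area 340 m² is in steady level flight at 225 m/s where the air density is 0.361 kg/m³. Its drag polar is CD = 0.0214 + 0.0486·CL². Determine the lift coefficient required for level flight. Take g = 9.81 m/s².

Weight W = mg = 137000 × 9.81 = 1.344×10^6 N; in level flight L = W.
Dynamic pressure q = 0.5 × 0.361 × 225² = 9138 Pa.
CL = 2W/(ρv²S) = 2×1.344×10^6/(0.361×225²×340) = 0.4326.

CL = 0.433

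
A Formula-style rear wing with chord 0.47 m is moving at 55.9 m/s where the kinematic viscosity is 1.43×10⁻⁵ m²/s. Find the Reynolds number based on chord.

Re = v·c/ν = 55.9 × 0.47 / (1.43×10⁻⁵) = 1.84×10^6

Re = 1.84×10^6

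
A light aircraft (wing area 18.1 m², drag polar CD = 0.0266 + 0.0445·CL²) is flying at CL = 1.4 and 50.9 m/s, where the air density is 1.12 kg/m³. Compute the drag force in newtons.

D = 2990 N

CD = 0.0266 + 0.0445 × 1.4² = 0.1138
D = ½ρv²S·CD = ½ × 1.12 × 50.9² × 18.1 × 0.1138 = 2990 N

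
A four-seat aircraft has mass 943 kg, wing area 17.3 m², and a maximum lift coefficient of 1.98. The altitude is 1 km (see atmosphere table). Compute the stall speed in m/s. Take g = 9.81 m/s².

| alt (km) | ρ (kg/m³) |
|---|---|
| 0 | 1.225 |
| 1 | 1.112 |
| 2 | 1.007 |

V_stall = 22 m/s

At 1 km, from the table: ρ = 1.112 kg/m³.
Weight W = mg = 943 × 9.81 = 9251 N.
V_stall = √(2W/(ρ·S·CL,max)) = √(2 × 9251 / (1.112 × 17.3 × 1.98))
V_stall = √485.7 = 22 m/s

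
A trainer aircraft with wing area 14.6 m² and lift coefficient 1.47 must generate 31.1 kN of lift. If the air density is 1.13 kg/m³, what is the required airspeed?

L = ½ρv²S·CL ⇒ v = √(2L/(ρ·S·CL))
v = √(2 × 31100 / (1.13 × 14.6 × 1.47)) = √2565 = 50.6 m/s

v = 50.6 m/s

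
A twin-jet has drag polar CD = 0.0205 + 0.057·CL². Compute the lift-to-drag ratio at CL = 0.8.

CD = 0.0205 + 0.057 × 0.8² = 0.05698
L/D = CL/CD = 0.8 / 0.05698 = 14

L/D = 14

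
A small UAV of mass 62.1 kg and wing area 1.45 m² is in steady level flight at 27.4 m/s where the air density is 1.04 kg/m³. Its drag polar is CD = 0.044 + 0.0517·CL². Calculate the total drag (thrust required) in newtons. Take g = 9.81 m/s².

D = 58.8 N

In steady level flight, lift balances weight: W = mg = 62.1 × 9.81 = 609.2 N.
q = ½ρv² = ½ × 1.04 × 27.4² = 390.4 Pa.
CL = 2W/(ρv²S) = 2×609.2/(1.04×27.4²×1.45) = 1.076.
CD = 0.044 + 0.0517 × 1.076² = 0.1039.
D = q·S·CD = 390.4 × 1.45 × 0.1039 = 58.8 N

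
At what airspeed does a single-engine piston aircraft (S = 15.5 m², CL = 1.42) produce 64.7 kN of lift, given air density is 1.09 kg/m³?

v = 73.4 m/s

L = ½ρv²S·CL ⇒ v = √(2L/(ρ·S·CL))
v = √(2 × 64700 / (1.09 × 15.5 × 1.42)) = √5394 = 73.4 m/s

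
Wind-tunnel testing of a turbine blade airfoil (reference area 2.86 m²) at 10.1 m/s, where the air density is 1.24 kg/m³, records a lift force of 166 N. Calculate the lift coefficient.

CL = 0.918

From L = ½ρv²S·CL, rearranging gives CL = 2L/(ρv²S).
CL = 2 × 166 / (1.24 × 10.1² × 2.86) = 0.918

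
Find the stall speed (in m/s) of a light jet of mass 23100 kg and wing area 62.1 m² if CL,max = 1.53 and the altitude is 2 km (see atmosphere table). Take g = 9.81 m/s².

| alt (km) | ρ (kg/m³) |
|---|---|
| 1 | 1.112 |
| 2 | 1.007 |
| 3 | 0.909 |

V_stall = 68.8 m/s

At 2 km, from the table: ρ = 1.007 kg/m³.
Stall occurs when L = W at CL,max. W = mg = 23100 × 9.81 = 2.266×10^5 N.
V_stall = √(2W/(ρ·S·CL,max)) = √(2 × 2.266×10^5 / (1.007 × 62.1 × 1.53))
V_stall = √4737 = 68.8 m/s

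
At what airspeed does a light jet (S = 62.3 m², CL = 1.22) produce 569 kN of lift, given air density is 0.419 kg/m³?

L = ½ρv²S·CL ⇒ v = √(2L/(ρ·S·CL))
v = √(2 × 5.69×10^5 / (0.419 × 62.3 × 1.22)) = √35730 = 189 m/s

v = 189 m/s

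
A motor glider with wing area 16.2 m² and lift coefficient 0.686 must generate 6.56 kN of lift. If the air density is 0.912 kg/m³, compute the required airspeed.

v = 36 m/s

L = ½ρv²S·CL ⇒ v = √(2L/(ρ·S·CL))
v = √(2 × 6560 / (0.912 × 16.2 × 0.686)) = √1294 = 36 m/s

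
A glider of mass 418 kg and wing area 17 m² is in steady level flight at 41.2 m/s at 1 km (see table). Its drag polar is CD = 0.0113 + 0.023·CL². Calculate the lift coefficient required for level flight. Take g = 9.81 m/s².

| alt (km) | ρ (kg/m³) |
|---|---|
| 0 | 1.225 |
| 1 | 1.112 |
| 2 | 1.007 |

CL = 0.256

At 1 km, from the table: ρ = 1.112 kg/m³.
Weight W = mg = 418 × 9.81 = 4100.6 N; in level flight L = W.
Dynamic pressure q = 0.5 × 1.112 × 41.2² = 943.8 Pa.
CL = W/(q·S) = 4100.6 / (943.8 × 17) = 0.2556.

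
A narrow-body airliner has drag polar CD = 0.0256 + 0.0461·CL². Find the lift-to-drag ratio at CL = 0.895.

CD = 0.0256 + 0.0461 × 0.895² = 0.06253
L/D = CL/CD = 0.895 / 0.06253 = 14.3

L/D = 14.3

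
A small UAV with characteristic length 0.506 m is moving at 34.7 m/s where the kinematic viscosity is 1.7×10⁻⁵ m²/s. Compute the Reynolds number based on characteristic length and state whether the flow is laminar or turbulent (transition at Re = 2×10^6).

Re = 1.03×10^6 (laminar)

Re = v·c/ν = 34.7 × 0.506 / (1.7×10⁻⁵) = 1.03×10^6
Since 1.03×10^6 < 2×10^6, the flow is laminar.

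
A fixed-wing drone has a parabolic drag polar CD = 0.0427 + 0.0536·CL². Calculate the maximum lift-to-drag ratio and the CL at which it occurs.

For CD = CD0 + K·CL², (L/D)max occurs at CL* = √(CD0/K) and equals 1/(2√(K·CD0)).
(L/D)max = 1/(2√(0.0536 × 0.0427)) = 1/(2 × 0.04784) = 10.5
CL* = √(0.0427/0.0536) = 0.893

(L/D)max = 10.5, at CL = 0.893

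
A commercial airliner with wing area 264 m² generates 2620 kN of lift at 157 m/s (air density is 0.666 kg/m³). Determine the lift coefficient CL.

CL = 1.21

From L = ½ρv²S·CL, rearranging gives CL = 2L/(ρv²S).
CL = 2 × 2.62×10^6 / (0.666 × 157² × 264) = 1.21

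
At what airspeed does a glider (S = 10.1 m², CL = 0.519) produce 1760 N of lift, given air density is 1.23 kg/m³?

v = 23.4 m/s

L = ½ρv²S·CL ⇒ v = √(2L/(ρ·S·CL))
v = √(2 × 1760 / (1.23 × 10.1 × 0.519)) = √545.9 = 23.4 m/s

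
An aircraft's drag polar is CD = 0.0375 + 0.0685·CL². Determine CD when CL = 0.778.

CD = 0.079

CD = 0.0375 + 0.0685 × 0.778² = 0.0375 + 0.04146 = 0.079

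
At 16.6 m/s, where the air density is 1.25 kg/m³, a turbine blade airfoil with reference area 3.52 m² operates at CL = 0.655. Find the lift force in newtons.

L = 397 N

Dynamic pressure q = ½ρv² = ½ × 1.25 × 16.6² = 172.2 Pa.
L = q·S·CL = 172.2 × 3.52 × 0.655 = 397 N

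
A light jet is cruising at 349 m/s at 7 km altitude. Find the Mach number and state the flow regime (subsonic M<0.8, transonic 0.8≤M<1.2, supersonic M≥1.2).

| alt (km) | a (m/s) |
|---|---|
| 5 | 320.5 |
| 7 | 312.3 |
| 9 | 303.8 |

At 7 km, from the table: a = 312.3 m/s.
M = v/a = 349 / 312.3 = 1.12
M = 1.12 → transonic.

M = 1.12 (transonic)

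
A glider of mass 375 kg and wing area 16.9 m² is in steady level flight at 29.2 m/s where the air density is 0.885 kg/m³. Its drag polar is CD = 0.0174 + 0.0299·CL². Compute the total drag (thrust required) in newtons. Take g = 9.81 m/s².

D = 174 N

Level flight ⇒ L = W = m·g = 375 × 9.81 = 3678.8 N.
Dynamic pressure q = 0.5 × 0.885 × 29.2² = 377.3 Pa.
CL = W/(q·S) = 3678.8 / (377.3 × 16.9) = 0.5769.
CD = 0.0174 + 0.0299 × 0.5769² = 0.02735.
D = q·S·CD = 377.3 × 16.9 × 0.02735 = 174.4 N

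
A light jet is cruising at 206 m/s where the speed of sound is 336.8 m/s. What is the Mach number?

M = 0.612

M = v/a = 206 / 336.8 = 0.612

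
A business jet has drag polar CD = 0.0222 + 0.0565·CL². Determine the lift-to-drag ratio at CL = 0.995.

L/D = 12.7

CD = 0.0222 + 0.0565 × 0.995² = 0.07814
L/D = CL/CD = 0.995 / 0.07814 = 12.7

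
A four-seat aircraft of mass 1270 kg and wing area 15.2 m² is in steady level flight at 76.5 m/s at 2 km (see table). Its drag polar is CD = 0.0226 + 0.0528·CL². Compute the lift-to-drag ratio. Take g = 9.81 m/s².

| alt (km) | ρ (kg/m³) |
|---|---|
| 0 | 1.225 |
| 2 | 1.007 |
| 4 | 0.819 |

L/D = 10.4

At 2 km, from the table: ρ = 1.007 kg/m³.
In steady level flight, lift balances weight: W = mg = 1270 × 9.81 = 12459 N.
q = ½ρv² = ½ × 1.007 × 76.5² = 2947 Pa.
Required CL = L/(qS) = 12459/(2947·15.2) = 0.2782.
CD = 0.0226 + 0.0528 × 0.2782² = 0.02669.
L/D = CL/CD = 0.2782 / 0.02669 = 10.4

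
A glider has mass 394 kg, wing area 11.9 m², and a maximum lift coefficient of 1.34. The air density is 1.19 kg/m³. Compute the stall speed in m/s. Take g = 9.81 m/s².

V_stall = 20.2 m/s

At stall, lift equals weight: L = W = m·g = 394 × 9.81 = 3865 N.
V_stall = √(2W/(ρ·S·CL,max)) = √(2 × 3865 / (1.19 × 11.9 × 1.34))
V_stall = √407.4 = 20.2 m/s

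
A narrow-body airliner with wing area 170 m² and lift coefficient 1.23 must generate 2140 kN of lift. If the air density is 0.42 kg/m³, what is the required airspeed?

L = ½ρv²S·CL ⇒ v = √(2L/(ρ·S·CL))
v = √(2 × 2.14×10^6 / (0.42 × 170 × 1.23)) = √48730 = 221 m/s

v = 221 m/s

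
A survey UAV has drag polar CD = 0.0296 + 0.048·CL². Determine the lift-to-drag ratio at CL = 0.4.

CD = 0.0296 + 0.048 × 0.4² = 0.03728
L/D = CL/CD = 0.4 / 0.03728 = 10.7

L/D = 10.7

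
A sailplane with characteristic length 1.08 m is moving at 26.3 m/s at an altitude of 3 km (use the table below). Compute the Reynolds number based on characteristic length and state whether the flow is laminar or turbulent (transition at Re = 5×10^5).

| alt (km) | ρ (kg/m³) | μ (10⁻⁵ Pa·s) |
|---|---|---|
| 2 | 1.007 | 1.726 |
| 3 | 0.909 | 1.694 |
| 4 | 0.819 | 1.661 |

Re = 1.52×10^6 (turbulent)

At 3 km, from the table: ρ = 0.909 kg/m³, μ = 1.694×10⁻⁵ Pa·s.
Re = ρ·v·c/μ = 0.909 × 26.3 × 1.08 / (1.694×10⁻⁵) = 1.52×10^6
Since 1.52×10^6 > 5×10^5, the flow is turbulent.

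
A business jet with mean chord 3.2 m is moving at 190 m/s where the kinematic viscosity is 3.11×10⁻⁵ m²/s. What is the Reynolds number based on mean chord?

Re = 1.95×10^7

Re = v·c/ν = 190 × 3.2 / (3.11×10⁻⁵) = 1.95×10^7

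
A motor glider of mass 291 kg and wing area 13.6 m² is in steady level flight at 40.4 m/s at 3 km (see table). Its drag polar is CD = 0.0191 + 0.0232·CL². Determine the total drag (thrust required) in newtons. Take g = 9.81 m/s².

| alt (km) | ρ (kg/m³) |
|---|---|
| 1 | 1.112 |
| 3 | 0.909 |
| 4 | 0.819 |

At 3 km, from the table: ρ = 0.909 kg/m³.
Weight W = mg = 291 × 9.81 = 2854.7 N; in level flight L = W.
Dynamic pressure q = 0.5 × 0.909 × 40.4² = 741.8 Pa.
Required CL = L/(qS) = 2854.7/(741.8·13.6) = 0.283.
CD = 0.0191 + 0.0232 × 0.283² = 0.02096.
D = q·S·CD = 741.8 × 13.6 × 0.02096 = 211.4 N

D = 211 N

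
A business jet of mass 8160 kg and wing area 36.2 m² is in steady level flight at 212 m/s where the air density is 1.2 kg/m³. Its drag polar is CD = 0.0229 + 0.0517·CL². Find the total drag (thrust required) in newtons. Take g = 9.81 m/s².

D = 22700 N

Weight W = mg = 8160 × 9.81 = 80050 N; in level flight L = W.
q = ½ρv² = ½ × 1.2 × 212² = 26970 Pa.
CL = W/(q·S) = 80050 / (26970 × 36.2) = 0.082.
CD = 0.0229 + 0.0517 × 0.082² = 0.02325.
D = q·S·CD = 26970 × 36.2 × 0.02325 = 22690 N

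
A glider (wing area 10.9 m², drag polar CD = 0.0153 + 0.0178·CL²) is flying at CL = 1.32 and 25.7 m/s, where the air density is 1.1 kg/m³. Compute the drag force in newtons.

CD = 0.0153 + 0.0178 × 1.32² = 0.04631
D = ½ρv²S·CD = ½ × 1.1 × 25.7² × 10.9 × 0.04631 = 183 N

D = 183 N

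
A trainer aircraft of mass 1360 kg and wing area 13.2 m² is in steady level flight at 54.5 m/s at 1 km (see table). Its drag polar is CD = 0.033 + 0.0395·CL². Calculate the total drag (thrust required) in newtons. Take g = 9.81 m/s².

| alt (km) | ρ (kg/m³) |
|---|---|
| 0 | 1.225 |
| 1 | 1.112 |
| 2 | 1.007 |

D = 1040 N

At 1 km, from the table: ρ = 1.112 kg/m³.
Level flight ⇒ L = W = m·g = 1360 × 9.81 = 13342 N.
Dynamic pressure q = 0.5 × 1.112 × 54.5² = 1651 Pa.
Required CL = L/(qS) = 13342/(1651·13.2) = 0.612.
CD = 0.033 + 0.0395 × 0.612² = 0.0478.
D = q·S·CD = 1651 × 13.2 × 0.0478 = 1042 N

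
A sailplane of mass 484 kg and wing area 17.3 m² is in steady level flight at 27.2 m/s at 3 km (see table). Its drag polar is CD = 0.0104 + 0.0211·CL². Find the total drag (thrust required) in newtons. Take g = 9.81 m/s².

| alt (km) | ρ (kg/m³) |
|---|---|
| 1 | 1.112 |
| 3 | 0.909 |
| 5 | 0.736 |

At 3 km, from the table: ρ = 0.909 kg/m³.
In steady level flight, lift balances weight: W = mg = 484 × 9.81 = 4748 N.
q = ½ρv² = ½ × 0.909 × 27.2² = 336.3 Pa.
CL = W/(q·S) = 4748 / (336.3 × 17.3) = 0.8162.
CD = 0.0104 + 0.0211 × 0.8162² = 0.02446.
D = q·S·CD = 336.3 × 17.3 × 0.02446 = 142.3 N

D = 142 N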